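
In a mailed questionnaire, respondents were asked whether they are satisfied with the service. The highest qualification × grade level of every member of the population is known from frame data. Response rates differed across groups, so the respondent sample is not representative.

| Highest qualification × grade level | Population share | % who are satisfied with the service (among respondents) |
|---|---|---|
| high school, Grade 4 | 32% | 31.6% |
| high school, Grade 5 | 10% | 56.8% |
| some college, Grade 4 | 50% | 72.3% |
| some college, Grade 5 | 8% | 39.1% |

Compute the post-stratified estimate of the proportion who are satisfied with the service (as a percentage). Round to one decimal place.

55.1%

Post-stratification weights by population share, not respondent share:
  high school, Grade 4: 0.32 × 31.6 = 10.112
  high school, Grade 5: 0.1 × 56.8 = 5.68
  some college, Grade 4: 0.5 × 72.3 = 36.15
  some college, Grade 5: 0.08 × 39.1 = 3.128
Post-stratified estimate = 55.07 → 55.1%.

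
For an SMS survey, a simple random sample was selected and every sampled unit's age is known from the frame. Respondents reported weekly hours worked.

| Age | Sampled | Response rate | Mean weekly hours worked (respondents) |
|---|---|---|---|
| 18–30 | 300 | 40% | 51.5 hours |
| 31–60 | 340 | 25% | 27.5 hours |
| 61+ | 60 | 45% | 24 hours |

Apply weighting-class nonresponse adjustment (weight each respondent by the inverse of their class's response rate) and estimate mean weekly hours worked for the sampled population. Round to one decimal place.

Inverse-response-rate weighting restores each class to its sampled count, so class totals weight by n_sampled:
  18–30: 300 × 51.5 = 15,450
  31–60: 340 × 27.5 = 9350
  61+: 60 × 24 = 1440
Adjusted estimate = 26,240 / 700 = 37.4857 → 37.5.

37.5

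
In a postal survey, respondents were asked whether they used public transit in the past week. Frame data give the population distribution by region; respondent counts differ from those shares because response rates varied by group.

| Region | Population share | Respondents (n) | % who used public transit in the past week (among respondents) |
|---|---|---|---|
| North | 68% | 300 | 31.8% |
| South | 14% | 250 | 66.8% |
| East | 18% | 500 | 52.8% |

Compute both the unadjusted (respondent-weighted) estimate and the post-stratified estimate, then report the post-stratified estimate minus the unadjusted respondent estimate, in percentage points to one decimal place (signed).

-9.7 percentage points

Unadjusted (pooled respondent) estimate weights by respondent counts:
  (300/1050)×31.8 + (250/1050)×66.8 + (500/1050)×52.8 = 50.1333%
Reweighting by population region shares:
  0.68×31.8 + 0.14×66.8 + 0.18×52.8 = 40.48%
Difference = 40.48 − 50.1333 = -9.6533 pp.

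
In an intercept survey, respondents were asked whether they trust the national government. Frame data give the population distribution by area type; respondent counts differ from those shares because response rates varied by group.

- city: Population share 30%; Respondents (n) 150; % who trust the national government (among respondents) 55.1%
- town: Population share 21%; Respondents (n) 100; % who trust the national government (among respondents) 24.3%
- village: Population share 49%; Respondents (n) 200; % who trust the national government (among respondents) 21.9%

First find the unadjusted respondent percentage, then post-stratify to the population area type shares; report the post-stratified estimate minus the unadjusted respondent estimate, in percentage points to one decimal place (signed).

-1.1 percentage points

Without adjustment, the pooled respondent share is:
  (150/450)×55.1 + (100/450)×24.3 + (200/450)×21.9 = 33.5%
Post-stratified estimate weights by population shares:
  0.3×55.1 + 0.21×24.3 + 0.49×21.9 = 32.364%
Difference = 32.364 − 33.5 = -1.136 pp.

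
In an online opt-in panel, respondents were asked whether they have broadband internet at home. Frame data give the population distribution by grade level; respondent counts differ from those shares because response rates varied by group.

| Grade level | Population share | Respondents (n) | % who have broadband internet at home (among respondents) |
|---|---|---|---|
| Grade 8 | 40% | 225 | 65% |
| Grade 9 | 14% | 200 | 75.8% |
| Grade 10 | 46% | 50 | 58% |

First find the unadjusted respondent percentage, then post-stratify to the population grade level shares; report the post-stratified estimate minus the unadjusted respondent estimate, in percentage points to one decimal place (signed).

-5.5 percentage points

Naive respondent-only estimate (weights = respondent counts):
  (225/475)×65 + (200/475)×75.8 + (50/475)×58 = 68.8105%
Post-stratified estimate weights by population shares:
  0.4×65 + 0.14×75.8 + 0.46×58 = 63.292%
Difference = 63.292 − 68.8105 = -5.5185 pp.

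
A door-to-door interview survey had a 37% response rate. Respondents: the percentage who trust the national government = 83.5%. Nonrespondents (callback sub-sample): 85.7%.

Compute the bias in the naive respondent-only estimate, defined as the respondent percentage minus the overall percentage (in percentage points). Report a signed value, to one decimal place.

-1.4 percentage points

Nonresponse fraction = 1 − 0.37 = 0.63.
Bias = (nonresponse fraction) × (respondent percentage − nonrespondent percentage)
     = 0.63 × (83.5 − 85.7) = 0.63 × -2.2 = -1.386.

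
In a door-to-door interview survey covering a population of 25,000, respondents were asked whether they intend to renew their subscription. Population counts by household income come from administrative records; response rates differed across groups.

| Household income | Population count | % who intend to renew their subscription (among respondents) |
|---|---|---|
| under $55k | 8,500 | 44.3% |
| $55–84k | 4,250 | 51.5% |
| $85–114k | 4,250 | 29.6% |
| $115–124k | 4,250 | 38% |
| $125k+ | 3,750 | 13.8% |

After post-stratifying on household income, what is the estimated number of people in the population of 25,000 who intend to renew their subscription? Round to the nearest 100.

Apply each group's respondent rate to its population count:
  under $55k: 8,500 × 44.3% = 3765.5
  $55–84k: 4,250 × 51.5% = 2188.75
  $85–114k: 4,250 × 29.6% = 1258
  $115–124k: 4,250 × 38% = 1615
  $125k+: 3,750 × 13.8% = 517.5
Estimated total = 9344.75 → 9,300.

9,300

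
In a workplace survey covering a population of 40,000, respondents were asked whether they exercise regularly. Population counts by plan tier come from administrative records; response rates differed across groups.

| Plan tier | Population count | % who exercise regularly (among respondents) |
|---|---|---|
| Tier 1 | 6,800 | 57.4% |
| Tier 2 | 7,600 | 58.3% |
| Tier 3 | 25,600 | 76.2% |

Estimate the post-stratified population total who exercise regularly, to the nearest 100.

Each cell contributes its population count × the respondent rate:
  Tier 1: 6,800 × 57.4% = 3903.2
  Tier 2: 7,600 × 58.3% = 4430.8
  Tier 3: 25,600 × 76.2% = 19507.2
Estimated total = 27841.2 → 27,800.

27,800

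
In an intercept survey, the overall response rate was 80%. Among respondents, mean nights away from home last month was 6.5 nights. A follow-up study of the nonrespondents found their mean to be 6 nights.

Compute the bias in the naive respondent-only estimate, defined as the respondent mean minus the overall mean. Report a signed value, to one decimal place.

+0.1

Nonresponse fraction = 1 − 0.8 = 0.2.
Bias = (nonresponse fraction) × (respondent mean − nonrespondent mean)
     = 0.2 × (6.5 − 6) = 0.2 × 0.5 = 0.1.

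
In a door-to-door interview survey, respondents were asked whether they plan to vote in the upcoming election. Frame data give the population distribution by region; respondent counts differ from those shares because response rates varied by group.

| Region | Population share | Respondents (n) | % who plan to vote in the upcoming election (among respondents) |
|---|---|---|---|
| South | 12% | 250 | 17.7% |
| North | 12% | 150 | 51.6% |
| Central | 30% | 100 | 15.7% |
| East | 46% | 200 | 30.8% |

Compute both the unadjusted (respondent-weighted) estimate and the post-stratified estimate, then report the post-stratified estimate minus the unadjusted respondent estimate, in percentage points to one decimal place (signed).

Naive respondent-only estimate (weights = respondent counts):
  (250/700)×17.7 + (150/700)×51.6 + (100/700)×15.7 + (200/700)×30.8 = 28.4214%
Post-stratified estimate weights by population shares:
  0.12×17.7 + 0.12×51.6 + 0.3×15.7 + 0.46×30.8 = 27.194%
Difference = 27.194 − 28.4214 = -1.2274 pp.

-1.2 percentage points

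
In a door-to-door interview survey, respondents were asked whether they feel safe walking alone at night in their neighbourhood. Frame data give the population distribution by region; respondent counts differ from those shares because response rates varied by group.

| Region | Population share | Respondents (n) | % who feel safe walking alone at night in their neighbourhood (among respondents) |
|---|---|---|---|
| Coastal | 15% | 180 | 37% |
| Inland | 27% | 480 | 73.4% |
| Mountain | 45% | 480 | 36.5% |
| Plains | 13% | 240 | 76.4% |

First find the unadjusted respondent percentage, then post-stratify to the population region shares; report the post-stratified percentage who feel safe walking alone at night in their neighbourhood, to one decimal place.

Without adjustment, the pooled respondent share is:
  (180/1380)×37 + (480/1380)×73.4 + (480/1380)×36.5 + (240/1380)×76.4 = 56.3391%
Post-stratifying to population shares instead:
  0.15×37 + 0.27×73.4 + 0.45×36.5 + 0.13×76.4 = 51.725%

51.7%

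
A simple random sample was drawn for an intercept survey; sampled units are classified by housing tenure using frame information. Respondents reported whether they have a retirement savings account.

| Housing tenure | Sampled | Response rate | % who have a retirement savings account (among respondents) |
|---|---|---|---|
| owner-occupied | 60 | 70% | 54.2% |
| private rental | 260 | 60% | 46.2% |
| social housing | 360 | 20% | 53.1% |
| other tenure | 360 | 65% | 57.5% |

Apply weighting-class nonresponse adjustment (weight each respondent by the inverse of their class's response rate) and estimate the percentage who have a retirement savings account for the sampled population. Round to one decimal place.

53.0%

Inverse-response-rate weighting restores each class to its sampled count, so class totals weight by n_sampled:
  owner-occupied: 60 × 54.2 = 3252
  private rental: 260 × 46.2 = 12,012
  social housing: 360 × 53.1 = 19,116
  other tenure: 360 × 57.5 = 20,700
Adjusted estimate = 55,080 / 1,040 = 52.9615 → 53.0%.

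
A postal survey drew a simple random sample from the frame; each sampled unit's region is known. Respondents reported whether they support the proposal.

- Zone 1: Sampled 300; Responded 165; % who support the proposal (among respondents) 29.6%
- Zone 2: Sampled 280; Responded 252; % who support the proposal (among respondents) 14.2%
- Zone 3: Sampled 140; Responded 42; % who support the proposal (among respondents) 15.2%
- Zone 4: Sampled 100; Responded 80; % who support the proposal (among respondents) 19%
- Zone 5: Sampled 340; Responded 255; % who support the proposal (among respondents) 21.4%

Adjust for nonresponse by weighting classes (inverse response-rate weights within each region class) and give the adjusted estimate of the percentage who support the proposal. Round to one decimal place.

20.8%

Class response rates: Zone 1 165/300 = 55%, Zone 2 252/280 = 90%, Zone 3 42/140 = 30%, Zone 4 80/100 = 80%, Zone 5 255/340 = 75%.
Weighting each respondent by the inverse class response rate inflates each class back to its sampled size, so the class weight is n_sampled:
  Zone 1: 300 × 29.6 = 8880
  Zone 2: 280 × 14.2 = 3976
  Zone 3: 140 × 15.2 = 2128
  Zone 4: 100 × 19 = 1900
  Zone 5: 340 × 21.4 = 7276
Adjusted estimate = 24,160 / 1,160 = 20.8276 → 20.8%.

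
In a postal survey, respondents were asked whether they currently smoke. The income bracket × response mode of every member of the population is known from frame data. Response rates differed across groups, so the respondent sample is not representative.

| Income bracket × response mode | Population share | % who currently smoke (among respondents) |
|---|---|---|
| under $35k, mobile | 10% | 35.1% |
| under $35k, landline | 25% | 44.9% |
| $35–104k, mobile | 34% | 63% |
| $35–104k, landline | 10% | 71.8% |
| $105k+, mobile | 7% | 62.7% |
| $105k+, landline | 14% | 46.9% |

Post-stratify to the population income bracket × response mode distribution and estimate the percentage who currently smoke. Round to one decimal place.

Reweight to the known income bracket × response mode distribution:
  under $35k, mobile: 0.1 × 35.1 = 3.51
  under $35k, landline: 0.25 × 44.9 = 11.225
  $35–104k, mobile: 0.34 × 63 = 21.42
  $35–104k, landline: 0.1 × 71.8 = 7.18
  $105k+, mobile: 0.07 × 62.7 = 4.389
  $105k+, landline: 0.14 × 46.9 = 6.566
Post-stratified estimate = 54.29 → 54.3%.

54.3%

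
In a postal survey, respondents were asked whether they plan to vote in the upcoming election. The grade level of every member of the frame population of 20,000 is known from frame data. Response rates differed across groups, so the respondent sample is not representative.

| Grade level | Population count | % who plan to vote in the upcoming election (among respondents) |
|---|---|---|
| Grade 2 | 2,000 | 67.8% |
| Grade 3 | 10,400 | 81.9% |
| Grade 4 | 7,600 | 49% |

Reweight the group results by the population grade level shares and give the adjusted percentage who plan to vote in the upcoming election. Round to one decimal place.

Weight each group's respondent value by its population share:
  Grade 2: (2,000/20,000) × 67.8 = 6.78
  Grade 3: (10,400/20,000) × 81.9 = 42.588
  Grade 4: (7,600/20,000) × 49 = 18.62
Post-stratified estimate = 67.988 → 68.0%.

68.0%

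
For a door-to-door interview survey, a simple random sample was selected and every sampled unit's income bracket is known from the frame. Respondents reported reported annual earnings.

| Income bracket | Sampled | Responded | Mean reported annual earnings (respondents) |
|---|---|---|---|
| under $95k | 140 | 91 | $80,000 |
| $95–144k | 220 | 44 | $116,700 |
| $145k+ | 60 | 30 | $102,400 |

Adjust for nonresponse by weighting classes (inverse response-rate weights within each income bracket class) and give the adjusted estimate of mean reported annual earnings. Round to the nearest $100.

Response rates by class: under $95k 91/140 = 65%, $95–144k 44/220 = 20%, $145k+ 30/60 = 50%.
Each respondent's weight = sampled/responded in their class; summing within a class gives n_sampled, so:
  under $95k: 140 × 80,000 = 11,200,000
  $95–144k: 220 × 116,700 = 25,674,000
  $145k+: 60 × 102,400 = 6,144,000
Adjusted estimate = 43,018,000 / 420 = 102424 → $102,400.

$102,400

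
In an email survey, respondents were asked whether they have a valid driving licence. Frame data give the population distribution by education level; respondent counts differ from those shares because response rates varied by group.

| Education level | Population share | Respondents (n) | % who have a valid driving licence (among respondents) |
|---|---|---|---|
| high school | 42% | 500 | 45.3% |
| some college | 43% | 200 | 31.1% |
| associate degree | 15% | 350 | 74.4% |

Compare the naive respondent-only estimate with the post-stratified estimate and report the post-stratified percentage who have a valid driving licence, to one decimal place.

Naive respondent-only estimate (weights = respondent counts):
  (500/1050)×45.3 + (200/1050)×31.1 + (350/1050)×74.4 = 52.2952%
Reweighting by population education level shares:
  0.42×45.3 + 0.43×31.1 + 0.15×74.4 = 43.559%

43.6%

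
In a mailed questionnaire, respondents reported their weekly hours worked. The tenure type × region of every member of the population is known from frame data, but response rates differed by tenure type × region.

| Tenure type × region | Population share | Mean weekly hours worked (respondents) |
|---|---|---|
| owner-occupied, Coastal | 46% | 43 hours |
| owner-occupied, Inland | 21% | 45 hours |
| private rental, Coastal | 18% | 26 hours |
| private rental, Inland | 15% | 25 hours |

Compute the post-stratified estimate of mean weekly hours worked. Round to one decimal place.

37.7

Post-stratification weights by population share, not respondent share:
  owner-occupied, Coastal: 0.46 × 43 = 19.78
  owner-occupied, Inland: 0.21 × 45 = 9.45
  private rental, Coastal: 0.18 × 26 = 4.68
  private rental, Inland: 0.15 × 25 = 3.75
Post-stratified estimate = 37.66 → 37.7.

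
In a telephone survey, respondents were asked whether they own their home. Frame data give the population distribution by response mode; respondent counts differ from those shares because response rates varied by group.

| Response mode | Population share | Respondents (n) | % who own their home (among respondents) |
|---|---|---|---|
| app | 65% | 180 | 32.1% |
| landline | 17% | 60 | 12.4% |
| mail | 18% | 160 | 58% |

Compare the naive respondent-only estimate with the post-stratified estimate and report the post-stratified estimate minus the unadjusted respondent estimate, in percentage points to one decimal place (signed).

Naive respondent-only estimate (weights = respondent counts):
  (180/400)×32.1 + (60/400)×12.4 + (160/400)×58 = 39.505%
Reweighting by population response mode shares:
  0.65×32.1 + 0.17×12.4 + 0.18×58 = 33.413%
Difference = 33.413 − 39.505 = -6.092 pp.

-6.1 percentage points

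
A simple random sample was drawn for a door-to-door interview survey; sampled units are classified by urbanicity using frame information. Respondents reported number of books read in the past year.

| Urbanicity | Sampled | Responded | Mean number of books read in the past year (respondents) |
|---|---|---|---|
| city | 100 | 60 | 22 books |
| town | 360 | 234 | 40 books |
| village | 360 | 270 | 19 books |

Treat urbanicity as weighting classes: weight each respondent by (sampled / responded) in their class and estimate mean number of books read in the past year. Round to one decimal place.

28.6

Class response rates: city 60/100 = 60%, town 234/360 = 65%, village 270/360 = 75%.
Inverse-response-rate weighting restores each class to its sampled count, so class totals weight by n_sampled:
  city: 100 × 22 = 2200
  town: 360 × 40 = 14,400
  village: 360 × 19 = 6840
Adjusted estimate = 23,440 / 820 = 28.5854 → 28.6.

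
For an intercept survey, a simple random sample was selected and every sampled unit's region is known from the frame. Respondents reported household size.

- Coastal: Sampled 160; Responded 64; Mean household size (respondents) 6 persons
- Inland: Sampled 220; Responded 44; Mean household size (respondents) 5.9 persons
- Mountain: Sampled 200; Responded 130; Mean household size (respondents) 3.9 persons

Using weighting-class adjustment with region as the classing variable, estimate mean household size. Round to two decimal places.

Class response rates: Coastal 64/160 = 40%, Inland 44/220 = 20%, Mountain 130/200 = 65%.
With weight = n_sampled/n_responded per class, the weighted class total is n_sampled:
  Coastal: 160 × 6 = 960
  Inland: 220 × 5.9 = 1298
  Mountain: 200 × 3.9 = 780
Adjusted estimate = 3038 / 580 = 5.23793 → 5.24.

5.24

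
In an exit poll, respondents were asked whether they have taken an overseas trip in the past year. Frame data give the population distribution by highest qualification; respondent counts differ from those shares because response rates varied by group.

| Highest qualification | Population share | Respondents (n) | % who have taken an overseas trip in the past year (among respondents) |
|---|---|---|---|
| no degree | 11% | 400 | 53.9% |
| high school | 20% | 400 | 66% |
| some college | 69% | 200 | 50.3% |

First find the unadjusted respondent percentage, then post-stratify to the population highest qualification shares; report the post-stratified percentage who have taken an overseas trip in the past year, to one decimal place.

Unadjusted (pooled respondent) estimate weights by respondent counts:
  (400/1000)×53.9 + (400/1000)×66 + (200/1000)×50.3 = 58.02%
Reweighting by population highest qualification shares:
  0.11×53.9 + 0.2×66 + 0.69×50.3 = 53.836%

53.8%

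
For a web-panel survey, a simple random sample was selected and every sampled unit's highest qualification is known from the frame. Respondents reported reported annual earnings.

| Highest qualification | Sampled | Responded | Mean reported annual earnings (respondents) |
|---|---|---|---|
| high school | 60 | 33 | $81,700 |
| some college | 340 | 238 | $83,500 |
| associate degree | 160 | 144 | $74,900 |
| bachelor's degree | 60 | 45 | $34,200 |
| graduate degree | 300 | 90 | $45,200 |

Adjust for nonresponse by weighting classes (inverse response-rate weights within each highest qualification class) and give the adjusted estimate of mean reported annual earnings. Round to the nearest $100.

$66,200

Response rates by class: high school 33/60 = 55%, some college 238/340 = 70%, associate degree 144/160 = 90%, bachelor's degree 45/60 = 75%, graduate degree 90/300 = 30%.
Weighting each respondent by the inverse class response rate inflates each class back to its sampled size, so the class weight is n_sampled:
  high school: 60 × 81,700 = 4,902,000
  some college: 340 × 83,500 = 28,390,000
  associate degree: 160 × 74,900 = 11,984,000
  bachelor's degree: 60 × 34,200 = 2,052,000
  graduate degree: 300 × 45,200 = 13,560,000
Adjusted estimate = 60,888,000 / 920 = 66182.6 → $66,200.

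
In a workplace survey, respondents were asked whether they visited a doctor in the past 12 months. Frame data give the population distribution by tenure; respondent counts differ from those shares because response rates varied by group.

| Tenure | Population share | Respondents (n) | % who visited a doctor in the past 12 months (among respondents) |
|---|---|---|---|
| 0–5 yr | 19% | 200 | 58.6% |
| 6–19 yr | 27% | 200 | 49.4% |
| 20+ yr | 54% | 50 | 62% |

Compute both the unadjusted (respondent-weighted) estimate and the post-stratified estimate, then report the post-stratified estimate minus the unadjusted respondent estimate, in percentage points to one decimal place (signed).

Without adjustment, the pooled respondent share is:
  (200/450)×58.6 + (200/450)×49.4 + (50/450)×62 = 54.8889%
Reweighting by population tenure shares:
  0.19×58.6 + 0.27×49.4 + 0.54×62 = 57.952%
Difference = 57.952 − 54.8889 = 3.0631 pp.

+3.1 percentage points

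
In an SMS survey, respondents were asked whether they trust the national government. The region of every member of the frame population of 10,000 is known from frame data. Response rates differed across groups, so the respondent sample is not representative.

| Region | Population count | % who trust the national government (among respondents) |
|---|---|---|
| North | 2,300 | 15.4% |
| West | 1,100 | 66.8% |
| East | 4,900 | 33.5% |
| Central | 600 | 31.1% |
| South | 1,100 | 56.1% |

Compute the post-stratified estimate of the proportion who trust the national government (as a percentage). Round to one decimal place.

35.3%

Reweight to the known region distribution:
  North: (2,300/10,000) × 15.4 = 3.542
  West: (1,100/10,000) × 66.8 = 7.348
  East: (4,900/10,000) × 33.5 = 16.415
  Central: (600/10,000) × 31.1 = 1.866
  South: (1,100/10,000) × 56.1 = 6.171
Post-stratified estimate = 35.342 → 35.3%.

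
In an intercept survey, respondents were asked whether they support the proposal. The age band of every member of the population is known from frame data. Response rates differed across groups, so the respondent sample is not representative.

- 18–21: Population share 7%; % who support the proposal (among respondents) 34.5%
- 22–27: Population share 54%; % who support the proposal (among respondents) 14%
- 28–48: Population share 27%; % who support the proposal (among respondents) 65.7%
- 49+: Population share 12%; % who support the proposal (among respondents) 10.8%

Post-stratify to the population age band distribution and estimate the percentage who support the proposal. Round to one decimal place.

Each cell contributes population-share × respondent value:
  18–21: 0.07 × 34.5 = 2.415
  22–27: 0.54 × 14 = 7.56
  28–48: 0.27 × 65.7 = 17.739
  49+: 0.12 × 10.8 = 1.296
Post-stratified estimate = 29.01 → 29.0%.

29.0%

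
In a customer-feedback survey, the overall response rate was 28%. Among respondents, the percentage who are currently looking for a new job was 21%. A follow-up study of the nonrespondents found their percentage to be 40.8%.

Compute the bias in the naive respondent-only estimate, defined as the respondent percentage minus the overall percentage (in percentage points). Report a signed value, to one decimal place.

-14.3 percentage points

Nonresponse fraction = 1 − 0.28 = 0.72.
Bias = (nonresponse fraction) × (respondent percentage − nonrespondent percentage)
     = 0.72 × (21 − 40.8) = 0.72 × -19.8 = -14.256.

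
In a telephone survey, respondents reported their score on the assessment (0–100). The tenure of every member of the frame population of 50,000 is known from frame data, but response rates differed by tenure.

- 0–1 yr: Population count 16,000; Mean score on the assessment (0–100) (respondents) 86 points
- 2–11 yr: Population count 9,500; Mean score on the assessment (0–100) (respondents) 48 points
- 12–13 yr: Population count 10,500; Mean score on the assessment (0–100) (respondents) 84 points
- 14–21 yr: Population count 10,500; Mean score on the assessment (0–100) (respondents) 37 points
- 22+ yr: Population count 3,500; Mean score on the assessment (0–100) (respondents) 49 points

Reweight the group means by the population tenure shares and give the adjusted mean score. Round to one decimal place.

Post-stratification weights by population share, not respondent share:
  0–1 yr: (16,000/50,000) × 86 = 27.52
  2–11 yr: (9,500/50,000) × 48 = 9.12
  12–13 yr: (10,500/50,000) × 84 = 17.64
  14–21 yr: (10,500/50,000) × 37 = 7.77
  22+ yr: (3,500/50,000) × 49 = 3.43
Post-stratified estimate = 65.48 → 65.5.

65.5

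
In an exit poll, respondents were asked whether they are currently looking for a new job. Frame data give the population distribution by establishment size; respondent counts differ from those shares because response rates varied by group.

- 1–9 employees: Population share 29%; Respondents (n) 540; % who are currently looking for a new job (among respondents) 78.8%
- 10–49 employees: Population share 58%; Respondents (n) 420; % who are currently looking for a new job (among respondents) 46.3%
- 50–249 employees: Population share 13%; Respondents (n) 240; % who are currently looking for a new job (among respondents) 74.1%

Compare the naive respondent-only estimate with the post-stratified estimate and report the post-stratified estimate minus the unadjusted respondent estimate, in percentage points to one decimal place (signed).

-7.1 percentage points

Unadjusted (pooled respondent) estimate weights by respondent counts:
  (540/1200)×78.8 + (420/1200)×46.3 + (240/1200)×74.1 = 66.485%
Reweighting by population establishment size shares:
  0.29×78.8 + 0.58×46.3 + 0.13×74.1 = 59.339%
Difference = 59.339 − 66.485 = -7.146 pp.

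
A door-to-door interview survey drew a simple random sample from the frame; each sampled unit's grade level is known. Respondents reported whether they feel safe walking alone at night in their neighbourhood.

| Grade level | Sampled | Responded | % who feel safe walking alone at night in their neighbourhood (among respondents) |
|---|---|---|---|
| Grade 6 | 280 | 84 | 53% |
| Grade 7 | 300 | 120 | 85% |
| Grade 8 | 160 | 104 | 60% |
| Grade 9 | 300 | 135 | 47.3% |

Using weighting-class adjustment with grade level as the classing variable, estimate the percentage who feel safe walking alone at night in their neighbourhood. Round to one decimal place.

Response rates by class: Grade 6 84/280 = 30%, Grade 7 120/300 = 40%, Grade 8 104/160 = 65%, Grade 9 135/300 = 45%.
With weight = n_sampled/n_responded per class, the weighted class total is n_sampled:
  Grade 6: 280 × 53 = 14,840
  Grade 7: 300 × 85 = 25,500
  Grade 8: 160 × 60 = 9600
  Grade 9: 300 × 47.3 = 14,190
Adjusted estimate = 64,130 / 1,040 = 61.6635 → 61.7%.

61.7%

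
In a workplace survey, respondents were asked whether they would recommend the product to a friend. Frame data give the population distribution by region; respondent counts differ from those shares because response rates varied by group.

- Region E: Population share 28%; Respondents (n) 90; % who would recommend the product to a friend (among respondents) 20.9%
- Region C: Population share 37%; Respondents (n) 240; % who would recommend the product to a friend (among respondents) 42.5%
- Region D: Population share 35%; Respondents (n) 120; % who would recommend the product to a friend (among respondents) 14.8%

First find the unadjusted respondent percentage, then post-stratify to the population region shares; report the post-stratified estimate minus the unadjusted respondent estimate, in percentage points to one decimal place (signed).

Naive respondent-only estimate (weights = respondent counts):
  (90/450)×20.9 + (240/450)×42.5 + (120/450)×14.8 = 30.7933%
Post-stratified estimate weights by population shares:
  0.28×20.9 + 0.37×42.5 + 0.35×14.8 = 26.757%
Difference = 26.757 − 30.7933 = -4.0363 pp.

-4.0 percentage points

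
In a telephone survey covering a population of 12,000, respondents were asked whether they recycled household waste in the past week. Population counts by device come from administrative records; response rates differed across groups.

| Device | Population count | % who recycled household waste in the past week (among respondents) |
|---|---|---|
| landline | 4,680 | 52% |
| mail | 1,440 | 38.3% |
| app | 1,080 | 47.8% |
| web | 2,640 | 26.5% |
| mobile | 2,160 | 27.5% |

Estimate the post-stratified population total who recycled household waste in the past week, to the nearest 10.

Each cell contributes its population count × the respondent rate:
  landline: 4,680 × 52% = 2433.6
  mail: 1,440 × 38.3% = 551.52
  app: 1,080 × 47.8% = 516.24
  web: 2,640 × 26.5% = 699.6
  mobile: 2,160 × 27.5% = 594
Estimated total = 4794.96 → 4,790.

4,790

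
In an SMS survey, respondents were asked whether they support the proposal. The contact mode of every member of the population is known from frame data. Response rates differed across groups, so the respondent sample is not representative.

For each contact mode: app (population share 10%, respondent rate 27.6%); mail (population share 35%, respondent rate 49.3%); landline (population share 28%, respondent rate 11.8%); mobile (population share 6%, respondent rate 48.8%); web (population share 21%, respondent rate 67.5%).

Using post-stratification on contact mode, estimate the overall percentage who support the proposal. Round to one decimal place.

Post-stratification weights by population share, not respondent share:
  app: 0.1 × 27.6 = 2.76
  mail: 0.35 × 49.3 = 17.255
  landline: 0.28 × 11.8 = 3.304
  mobile: 0.06 × 48.8 = 2.928
  web: 0.21 × 67.5 = 14.175
Post-stratified estimate = 40.422 → 40.4%.

40.4%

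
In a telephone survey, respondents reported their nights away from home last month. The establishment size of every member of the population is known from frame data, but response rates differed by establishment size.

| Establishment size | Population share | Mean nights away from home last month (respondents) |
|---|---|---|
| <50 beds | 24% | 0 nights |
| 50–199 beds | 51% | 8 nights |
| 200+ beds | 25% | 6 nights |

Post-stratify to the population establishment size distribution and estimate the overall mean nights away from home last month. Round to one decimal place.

Reweight to the known establishment size distribution:
  <50 beds: 0.24 × 0 = 0
  50–199 beds: 0.51 × 8 = 4.08
  200+ beds: 0.25 × 6 = 1.5
Post-stratified estimate = 5.58 → 5.6.

5.6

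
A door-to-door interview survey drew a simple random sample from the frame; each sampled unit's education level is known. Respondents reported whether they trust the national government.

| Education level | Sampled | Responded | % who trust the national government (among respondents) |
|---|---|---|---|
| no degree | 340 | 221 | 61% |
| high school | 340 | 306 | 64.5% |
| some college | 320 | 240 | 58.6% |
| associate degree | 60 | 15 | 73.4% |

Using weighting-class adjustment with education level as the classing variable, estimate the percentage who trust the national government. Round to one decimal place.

Response rates by class: no degree 221/340 = 65%, high school 306/340 = 90%, some college 240/320 = 75%, associate degree 15/60 = 25%.
Weighting each respondent by the inverse class response rate inflates each class back to its sampled size, so the class weight is n_sampled:
  no degree: 340 × 61 = 20,740
  high school: 340 × 64.5 = 21,930
  some college: 320 × 58.6 = 18,752
  associate degree: 60 × 73.4 = 4404
Adjusted estimate = 65,826 / 1,060 = 62.1 → 62.1%.

62.1%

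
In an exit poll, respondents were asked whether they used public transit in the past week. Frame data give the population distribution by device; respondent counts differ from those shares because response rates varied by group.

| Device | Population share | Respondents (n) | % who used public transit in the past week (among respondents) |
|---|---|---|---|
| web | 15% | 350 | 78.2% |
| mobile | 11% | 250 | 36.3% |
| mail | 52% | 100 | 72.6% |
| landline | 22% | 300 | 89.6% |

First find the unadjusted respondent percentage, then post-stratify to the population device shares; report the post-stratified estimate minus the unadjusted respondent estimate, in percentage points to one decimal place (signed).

Naive respondent-only estimate (weights = respondent counts):
  (350/1000)×78.2 + (250/1000)×36.3 + (100/1000)×72.6 + (300/1000)×89.6 = 70.585%
Reweighting by population device shares:
  0.15×78.2 + 0.11×36.3 + 0.52×72.6 + 0.22×89.6 = 73.187%
Difference = 73.187 − 70.585 = 2.602 pp.

+2.6 percentage points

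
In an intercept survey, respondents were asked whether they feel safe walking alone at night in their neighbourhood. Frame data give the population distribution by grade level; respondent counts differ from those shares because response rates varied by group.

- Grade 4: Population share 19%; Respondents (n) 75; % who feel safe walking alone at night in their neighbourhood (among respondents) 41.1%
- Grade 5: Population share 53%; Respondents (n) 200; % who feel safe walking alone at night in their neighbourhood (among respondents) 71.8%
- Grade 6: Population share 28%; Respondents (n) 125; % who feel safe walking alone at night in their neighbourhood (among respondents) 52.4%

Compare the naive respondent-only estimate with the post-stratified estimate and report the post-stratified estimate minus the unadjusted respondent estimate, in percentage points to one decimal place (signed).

Naive respondent-only estimate (weights = respondent counts):
  (75/400)×41.1 + (200/400)×71.8 + (125/400)×52.4 = 59.9813%
Reweighting by population grade level shares:
  0.19×41.1 + 0.53×71.8 + 0.28×52.4 = 60.535%
Difference = 60.535 − 59.9813 = 0.5538 pp.

+0.6 percentage points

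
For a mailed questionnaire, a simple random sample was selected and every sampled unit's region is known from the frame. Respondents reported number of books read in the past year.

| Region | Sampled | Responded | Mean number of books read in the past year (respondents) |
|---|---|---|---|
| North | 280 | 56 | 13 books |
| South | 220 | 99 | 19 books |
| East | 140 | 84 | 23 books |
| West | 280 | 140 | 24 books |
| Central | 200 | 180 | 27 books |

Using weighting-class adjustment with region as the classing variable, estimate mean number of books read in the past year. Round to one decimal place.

20.7

Class response rates: North 56/280 = 20%, South 99/220 = 45%, East 84/140 = 60%, West 140/280 = 50%, Central 180/200 = 90%.
With weight = n_sampled/n_responded per class, the weighted class total is n_sampled:
  North: 280 × 13 = 3640
  South: 220 × 19 = 4180
  East: 140 × 23 = 3220
  West: 280 × 24 = 6720
  Central: 200 × 27 = 5400
Adjusted estimate = 23,160 / 1,120 = 20.6786 → 20.7.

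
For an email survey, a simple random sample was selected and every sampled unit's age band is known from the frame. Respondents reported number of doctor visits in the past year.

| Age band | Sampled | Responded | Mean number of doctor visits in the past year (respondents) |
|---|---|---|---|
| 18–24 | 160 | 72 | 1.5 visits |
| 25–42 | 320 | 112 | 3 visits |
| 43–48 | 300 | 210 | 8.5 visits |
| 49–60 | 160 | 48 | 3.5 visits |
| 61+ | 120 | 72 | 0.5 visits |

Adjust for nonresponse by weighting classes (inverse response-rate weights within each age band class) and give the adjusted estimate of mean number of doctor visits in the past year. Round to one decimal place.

4.1

Class response rates: 18–24 72/160 = 45%, 25–42 112/320 = 35%, 43–48 210/300 = 70%, 49–60 48/160 = 30%, 61+ 72/120 = 60%.
Each respondent's weight = sampled/responded in their class; summing within a class gives n_sampled, so:
  18–24: 160 × 1.5 = 240
  25–42: 320 × 3 = 960
  43–48: 300 × 8.5 = 2550
  49–60: 160 × 3.5 = 560
  61+: 120 × 0.5 = 60
Adjusted estimate = 4370 / 1,060 = 4.12264 → 4.1.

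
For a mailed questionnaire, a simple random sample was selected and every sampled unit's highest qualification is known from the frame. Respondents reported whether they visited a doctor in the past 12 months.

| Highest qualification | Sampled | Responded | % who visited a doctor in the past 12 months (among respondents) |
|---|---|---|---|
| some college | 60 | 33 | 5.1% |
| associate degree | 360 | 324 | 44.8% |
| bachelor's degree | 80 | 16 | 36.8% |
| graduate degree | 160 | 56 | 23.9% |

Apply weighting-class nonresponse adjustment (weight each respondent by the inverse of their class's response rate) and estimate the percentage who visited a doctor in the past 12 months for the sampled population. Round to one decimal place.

35.2%

Response rates by class: some college 33/60 = 55%, associate degree 324/360 = 90%, bachelor's degree 16/80 = 20%, graduate degree 56/160 = 35%.
Each respondent's weight = sampled/responded in their class; summing within a class gives n_sampled, so:
  some college: 60 × 5.1 = 306
  associate degree: 360 × 44.8 = 16128
  bachelor's degree: 80 × 36.8 = 2944
  graduate degree: 160 × 23.9 = 3824
Adjusted estimate = 23,202 / 660 = 35.1545 → 35.2%.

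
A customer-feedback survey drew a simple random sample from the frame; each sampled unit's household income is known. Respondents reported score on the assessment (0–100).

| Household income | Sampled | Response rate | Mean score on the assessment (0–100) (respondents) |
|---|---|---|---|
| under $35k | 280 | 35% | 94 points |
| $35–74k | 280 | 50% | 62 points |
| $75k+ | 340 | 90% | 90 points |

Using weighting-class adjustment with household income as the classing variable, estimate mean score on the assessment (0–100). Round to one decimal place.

Weighting each respondent by the inverse class response rate inflates each class back to its sampled size, so the class weight is n_sampled:
  under $35k: 280 × 94 = 26,320
  $35–74k: 280 × 62 = 17,360
  $75k+: 340 × 90 = 30,600
Adjusted estimate = 74,280 / 900 = 82.5333 → 82.5.

82.5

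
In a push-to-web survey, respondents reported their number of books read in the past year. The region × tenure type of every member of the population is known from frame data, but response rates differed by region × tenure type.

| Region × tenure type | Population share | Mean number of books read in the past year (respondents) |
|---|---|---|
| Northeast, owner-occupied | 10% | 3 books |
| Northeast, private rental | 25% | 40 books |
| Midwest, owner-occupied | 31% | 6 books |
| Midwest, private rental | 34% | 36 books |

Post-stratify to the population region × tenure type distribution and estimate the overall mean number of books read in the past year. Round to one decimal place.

Post-stratification weights by population share, not respondent share:
  Northeast, owner-occupied: 0.1 × 3 = 0.3
  Northeast, private rental: 0.25 × 40 = 10
  Midwest, owner-occupied: 0.31 × 6 = 1.86
  Midwest, private rental: 0.34 × 36 = 12.24
Post-stratified estimate = 24.4 → 24.4.

24.4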